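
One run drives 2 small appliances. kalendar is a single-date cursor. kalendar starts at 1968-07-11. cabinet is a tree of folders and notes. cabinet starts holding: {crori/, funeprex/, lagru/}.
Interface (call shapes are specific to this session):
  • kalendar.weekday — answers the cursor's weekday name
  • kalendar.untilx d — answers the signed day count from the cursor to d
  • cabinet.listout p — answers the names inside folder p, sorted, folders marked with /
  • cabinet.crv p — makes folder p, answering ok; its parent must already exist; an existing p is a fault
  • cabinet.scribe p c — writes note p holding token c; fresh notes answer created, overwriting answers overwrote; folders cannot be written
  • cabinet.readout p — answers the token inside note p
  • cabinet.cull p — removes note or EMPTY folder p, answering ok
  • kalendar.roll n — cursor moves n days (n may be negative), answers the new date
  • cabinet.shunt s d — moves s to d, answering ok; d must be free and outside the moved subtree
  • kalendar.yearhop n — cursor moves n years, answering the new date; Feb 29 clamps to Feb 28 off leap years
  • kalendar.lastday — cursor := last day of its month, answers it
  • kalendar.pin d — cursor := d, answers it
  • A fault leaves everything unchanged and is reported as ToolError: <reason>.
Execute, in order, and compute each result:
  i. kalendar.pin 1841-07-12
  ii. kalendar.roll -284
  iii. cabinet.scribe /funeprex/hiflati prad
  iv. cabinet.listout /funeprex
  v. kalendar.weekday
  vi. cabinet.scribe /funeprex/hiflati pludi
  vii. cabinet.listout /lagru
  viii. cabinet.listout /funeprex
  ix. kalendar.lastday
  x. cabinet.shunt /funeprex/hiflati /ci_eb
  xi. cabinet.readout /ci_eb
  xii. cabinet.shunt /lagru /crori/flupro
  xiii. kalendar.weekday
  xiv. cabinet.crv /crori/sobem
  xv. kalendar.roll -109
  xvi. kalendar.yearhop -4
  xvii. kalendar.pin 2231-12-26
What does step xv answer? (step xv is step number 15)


> pin d: 1841-07-12
[out] 1841-07-12
> roll n: -284
[out] 1840-10-01
> scribe p: /funeprex/hiflati c: prad
[out] created
> listout p: /funeprex
[out] [hiflati]
> weekday
[out] Thursday
> scribe p: /funeprex/hiflati c: pludi
[out] overwrote
> listout p: /lagru
[out] []
> listout p: /funeprex
[out] [hiflati]
> lastday
[out] 1840-10-31
> shunt s: /funeprex/hiflati d: /ci_eb
[out] ok
> readout p: /ci_eb
[out] pludi
> shunt s: /lagru d: /crori/flupro
[out] ok
> weekday
[out] Saturday
> crv p: /crori/sobem
[out] ok
> roll n: -109
[out] 1840-07-14
> yearhop n: -4
[out] 1836-07-14
> pin d: 2231-12-26
[out] 2231-12-26

Answer: 1840-07-14


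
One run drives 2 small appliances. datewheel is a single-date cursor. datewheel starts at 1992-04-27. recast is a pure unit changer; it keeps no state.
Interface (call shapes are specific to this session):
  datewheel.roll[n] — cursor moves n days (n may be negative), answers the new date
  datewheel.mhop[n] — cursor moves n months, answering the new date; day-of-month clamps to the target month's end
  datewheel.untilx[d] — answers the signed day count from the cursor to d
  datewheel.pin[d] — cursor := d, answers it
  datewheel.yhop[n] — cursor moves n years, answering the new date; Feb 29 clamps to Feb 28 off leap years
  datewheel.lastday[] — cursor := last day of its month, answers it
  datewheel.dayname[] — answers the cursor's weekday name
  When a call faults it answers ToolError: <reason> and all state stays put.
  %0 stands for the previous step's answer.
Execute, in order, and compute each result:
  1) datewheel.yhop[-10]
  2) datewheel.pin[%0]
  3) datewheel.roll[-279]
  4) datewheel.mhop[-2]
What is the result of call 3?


→ yhop(n: -10)
← 1982-04-27
→ pin(d: %0)
← 1982-04-27
→ roll(n: -279)
← 1981-07-22
→ mhop(n: -2)
← 1981-05-22

Answer: 1981-07-22


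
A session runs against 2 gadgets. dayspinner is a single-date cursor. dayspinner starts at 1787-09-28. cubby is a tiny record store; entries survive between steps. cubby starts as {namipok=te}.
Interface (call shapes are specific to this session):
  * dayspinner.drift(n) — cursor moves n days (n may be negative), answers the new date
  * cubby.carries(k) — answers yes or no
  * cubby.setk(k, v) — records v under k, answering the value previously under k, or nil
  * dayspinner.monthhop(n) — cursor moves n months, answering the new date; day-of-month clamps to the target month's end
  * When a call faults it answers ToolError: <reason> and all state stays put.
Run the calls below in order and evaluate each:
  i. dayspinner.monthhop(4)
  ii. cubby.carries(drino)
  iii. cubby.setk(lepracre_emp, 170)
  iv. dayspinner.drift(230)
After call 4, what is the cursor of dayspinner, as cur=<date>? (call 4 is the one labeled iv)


I try dayspinner.monthhop using 4, — result: 1788-01-28.
Invoking cubby.carries using drino, and see no.
I try cubby.setk using lepracre_emp, 170, and observe nil.
I try dayspinner.drift using 230, and see 1788-09-14.

Answer: cur=1788-09-14


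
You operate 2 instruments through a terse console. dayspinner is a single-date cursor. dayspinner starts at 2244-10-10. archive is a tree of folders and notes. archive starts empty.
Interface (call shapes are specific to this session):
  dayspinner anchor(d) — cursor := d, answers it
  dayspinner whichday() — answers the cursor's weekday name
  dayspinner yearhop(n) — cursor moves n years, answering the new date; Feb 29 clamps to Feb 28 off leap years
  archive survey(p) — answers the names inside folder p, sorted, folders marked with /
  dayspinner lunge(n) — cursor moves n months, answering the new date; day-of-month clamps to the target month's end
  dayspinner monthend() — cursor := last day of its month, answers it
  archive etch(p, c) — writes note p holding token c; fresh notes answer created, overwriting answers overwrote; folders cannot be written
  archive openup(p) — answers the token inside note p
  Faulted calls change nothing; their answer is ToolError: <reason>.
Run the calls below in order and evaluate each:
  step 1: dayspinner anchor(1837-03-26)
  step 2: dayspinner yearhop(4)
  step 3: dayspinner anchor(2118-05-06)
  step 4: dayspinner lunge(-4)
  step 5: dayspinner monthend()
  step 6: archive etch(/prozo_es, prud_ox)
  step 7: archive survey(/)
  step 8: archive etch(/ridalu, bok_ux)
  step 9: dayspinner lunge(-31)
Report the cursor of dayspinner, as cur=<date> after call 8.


Answer: cur=2118-01-31

Derivation:
! 1. dayspinner anchor(d='1837-03-26') == 1837-03-26
! 2. dayspinner yearhop(n='4') == 1841-03-26
! 3. dayspinner anchor(d='2118-05-06') == 2118-05-06
! 4. dayspinner lunge(n='-4') == 2118-01-06
! 5. dayspinner monthend() == 2118-01-31
! 6. archive etch(p='/prozo_es', c='prud_ox') == created
! 7. archive survey(p='/') == [prozo_es]
! 8. archive etch(p='/ridalu', c='bok_ux') == created
! 9. dayspinner lunge(n='-31') == 2115-06-30


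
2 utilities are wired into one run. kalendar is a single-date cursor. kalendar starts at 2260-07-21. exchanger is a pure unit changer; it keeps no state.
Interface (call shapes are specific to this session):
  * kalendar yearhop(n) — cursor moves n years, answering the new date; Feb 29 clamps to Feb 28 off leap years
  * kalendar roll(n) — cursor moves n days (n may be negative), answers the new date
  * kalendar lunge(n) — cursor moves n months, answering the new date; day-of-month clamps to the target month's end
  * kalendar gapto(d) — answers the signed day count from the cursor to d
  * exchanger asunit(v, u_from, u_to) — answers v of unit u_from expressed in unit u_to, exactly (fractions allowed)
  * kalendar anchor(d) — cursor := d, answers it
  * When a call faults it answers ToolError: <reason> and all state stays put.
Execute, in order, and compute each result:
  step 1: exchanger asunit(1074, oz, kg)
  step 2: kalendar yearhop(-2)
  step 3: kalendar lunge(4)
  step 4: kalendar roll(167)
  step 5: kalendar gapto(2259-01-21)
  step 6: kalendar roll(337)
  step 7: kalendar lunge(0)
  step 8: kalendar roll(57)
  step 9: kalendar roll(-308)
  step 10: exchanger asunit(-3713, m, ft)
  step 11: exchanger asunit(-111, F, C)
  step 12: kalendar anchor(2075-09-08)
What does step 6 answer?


Do: exchanger asunit[v=1074; u_from=oz; u_to=kg]
See: 24357910269/800000000
Do: kalendar yearhop[n=-2]
See: 2258-07-21
Do: kalendar lunge[n=4]
See: 2258-11-21
Do: kalendar roll[n=167]
See: 2259-05-07
Do: kalendar gapto[d=2259-01-21]
See: -106
Do: kalendar roll[n=337]
See: 2260-04-08
Do: kalendar lunge[n=0]
See: 2260-04-08
Do: kalendar roll[n=57]
See: 2260-06-04
Do: kalendar roll[n=-308]
See: 2259-08-01
Do: exchanger asunit[v=-3713; u_from=m; u_to=ft]
See: -4641250/381
Do: exchanger asunit[v=-111; u_from=F; u_to=C]
See: -715/9
Do: kalendar anchor[d=2075-09-08]
See: 2075-09-08

Answer: 2260-04-08


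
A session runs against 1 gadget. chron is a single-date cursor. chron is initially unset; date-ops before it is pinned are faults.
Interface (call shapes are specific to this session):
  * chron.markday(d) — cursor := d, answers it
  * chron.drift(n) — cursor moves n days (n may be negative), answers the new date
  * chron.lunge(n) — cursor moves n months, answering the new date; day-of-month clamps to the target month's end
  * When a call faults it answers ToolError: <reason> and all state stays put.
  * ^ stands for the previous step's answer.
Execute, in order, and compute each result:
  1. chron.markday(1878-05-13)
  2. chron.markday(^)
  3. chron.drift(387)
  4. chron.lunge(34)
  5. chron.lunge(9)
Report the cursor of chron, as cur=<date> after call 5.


Answer: cur=1883-01-04

Derivation:
CALL chron.markday[1878-05-13]
RET  1878-05-13
CALL chron.markday[^]
RET  1878-05-13
CALL chron.drift[387]
RET  1879-06-04
CALL chron.lunge[34]
RET  1882-04-04
CALL chron.lunge[9]
RET  1883-01-04


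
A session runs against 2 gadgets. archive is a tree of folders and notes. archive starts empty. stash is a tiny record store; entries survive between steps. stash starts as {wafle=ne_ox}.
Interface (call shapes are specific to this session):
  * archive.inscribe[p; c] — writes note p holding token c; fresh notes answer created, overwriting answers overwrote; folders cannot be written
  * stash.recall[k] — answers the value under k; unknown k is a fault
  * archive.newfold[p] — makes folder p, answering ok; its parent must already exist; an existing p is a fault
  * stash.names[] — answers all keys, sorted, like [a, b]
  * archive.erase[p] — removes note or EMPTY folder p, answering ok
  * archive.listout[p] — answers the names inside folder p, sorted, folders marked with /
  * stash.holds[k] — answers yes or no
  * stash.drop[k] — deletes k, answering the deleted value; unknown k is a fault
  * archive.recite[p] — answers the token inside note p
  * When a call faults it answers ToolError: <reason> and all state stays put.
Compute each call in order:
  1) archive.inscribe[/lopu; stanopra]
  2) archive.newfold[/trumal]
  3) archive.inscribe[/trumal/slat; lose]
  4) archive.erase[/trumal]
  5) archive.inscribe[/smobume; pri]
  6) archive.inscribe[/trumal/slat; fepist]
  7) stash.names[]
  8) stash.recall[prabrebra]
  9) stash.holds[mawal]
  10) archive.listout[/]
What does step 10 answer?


Answer: [lopu, smobume, trumal/]

Derivation:
// inscribe(p→/lopu, c→stanopra) : created
// newfold(p→/trumal) : ok
// inscribe(p→/trumal/slat, c→lose) : created
// erase(p→/trumal) : ToolError: not empty
// inscribe(p→/smobume, c→pri) : created
// inscribe(p→/trumal/slat, c→fepist) : overwrote
// names() : [wafle]
// recall(k→prabrebra) : ToolError: no such key prabrebra
// holds(k→mawal) : no
// listout(p→/) : [lopu, smobume, trumal/]


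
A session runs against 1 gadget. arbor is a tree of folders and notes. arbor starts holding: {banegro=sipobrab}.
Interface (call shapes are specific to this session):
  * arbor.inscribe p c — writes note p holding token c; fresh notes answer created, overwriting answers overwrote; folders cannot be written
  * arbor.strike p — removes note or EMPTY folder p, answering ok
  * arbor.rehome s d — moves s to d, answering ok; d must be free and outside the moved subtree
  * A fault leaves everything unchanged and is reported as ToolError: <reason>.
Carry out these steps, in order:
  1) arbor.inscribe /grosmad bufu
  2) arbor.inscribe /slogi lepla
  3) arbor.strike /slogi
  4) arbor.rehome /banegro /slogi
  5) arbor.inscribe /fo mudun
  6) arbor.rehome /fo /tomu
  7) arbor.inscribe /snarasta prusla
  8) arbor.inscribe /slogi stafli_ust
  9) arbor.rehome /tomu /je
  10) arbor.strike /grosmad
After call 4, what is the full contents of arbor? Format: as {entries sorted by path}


I try inscribe(p=/grosmad, c=bufu): created.
Invoking inscribe(p=/slogi, c=lepla), → created.
Invoking strike(p=/slogi), → ok.
I call rehome(s=/banegro, d=/slogi), and observe ok.
Calling inscribe(p=/fo, c=mudun), — result: created.
Calling rehome(s=/fo, d=/tomu), and see ok.
I use inscribe(p=/snarasta, c=prusla), which returns created.
I call inscribe(p=/slogi, c=stafli_ust), — result: overwrote.
Using rehome(s=/tomu, d=/je), yielding ok.
Invoking strike(p=/grosmad), — result: ok.

Answer: {grosmad=bufu, slogi=sipobrab}


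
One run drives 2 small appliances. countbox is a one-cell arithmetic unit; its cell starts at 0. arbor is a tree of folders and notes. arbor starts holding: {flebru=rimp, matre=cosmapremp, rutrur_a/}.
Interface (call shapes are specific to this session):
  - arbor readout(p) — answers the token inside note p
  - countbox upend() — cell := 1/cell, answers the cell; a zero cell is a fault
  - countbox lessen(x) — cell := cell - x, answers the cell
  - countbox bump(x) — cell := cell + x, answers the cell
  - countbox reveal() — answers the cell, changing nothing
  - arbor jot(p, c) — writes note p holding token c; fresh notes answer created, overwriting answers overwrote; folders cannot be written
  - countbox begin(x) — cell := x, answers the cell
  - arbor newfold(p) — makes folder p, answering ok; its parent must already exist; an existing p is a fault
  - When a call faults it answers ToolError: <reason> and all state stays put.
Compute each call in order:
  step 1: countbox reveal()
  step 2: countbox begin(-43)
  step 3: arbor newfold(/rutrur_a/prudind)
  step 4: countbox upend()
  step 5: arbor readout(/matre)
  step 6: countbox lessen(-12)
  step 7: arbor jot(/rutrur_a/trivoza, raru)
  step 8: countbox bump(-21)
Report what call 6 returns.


Answer: 515/43

Derivation:
! countbox reveal() -> 0
! countbox begin(x: -43) -> -43
! arbor newfold(p: /rutrur_a/prudind) -> ok
! countbox upend() -> -1/43
! arbor readout(p: /matre) -> cosmapremp
! countbox lessen(x: -12) -> 515/43
! arbor jot(p: /rutrur_a/trivoza, c: raru) -> created
! countbox bump(x: -21) -> -388/43


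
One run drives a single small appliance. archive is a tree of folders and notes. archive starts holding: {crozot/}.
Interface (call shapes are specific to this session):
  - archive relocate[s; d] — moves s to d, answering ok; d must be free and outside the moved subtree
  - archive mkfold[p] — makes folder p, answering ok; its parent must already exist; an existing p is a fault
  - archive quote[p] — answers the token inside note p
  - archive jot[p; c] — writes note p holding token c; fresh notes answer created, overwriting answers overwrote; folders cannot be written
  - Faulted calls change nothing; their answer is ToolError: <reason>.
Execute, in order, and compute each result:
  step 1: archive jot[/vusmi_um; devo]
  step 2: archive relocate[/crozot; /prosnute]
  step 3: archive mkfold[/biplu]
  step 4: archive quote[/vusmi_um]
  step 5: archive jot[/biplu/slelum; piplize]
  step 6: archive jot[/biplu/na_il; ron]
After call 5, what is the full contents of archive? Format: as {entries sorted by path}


Answer: {biplu/, biplu/slelum=piplize, prosnute/, vusmi_um=devo}

Derivation:
Step: archive jot[p: /vusmi_um; c: devo]
Result: created
Step: archive relocate[s: /crozot; d: /prosnute]
Result: ok
Step: archive mkfold[p: /biplu]
Result: ok
Step: archive quote[p: /vusmi_um]
Result: devo
Step: archive jot[p: /biplu/slelum; c: piplize]
Result: created
Step: archive jot[p: /biplu/na_il; c: ron]
Result: created


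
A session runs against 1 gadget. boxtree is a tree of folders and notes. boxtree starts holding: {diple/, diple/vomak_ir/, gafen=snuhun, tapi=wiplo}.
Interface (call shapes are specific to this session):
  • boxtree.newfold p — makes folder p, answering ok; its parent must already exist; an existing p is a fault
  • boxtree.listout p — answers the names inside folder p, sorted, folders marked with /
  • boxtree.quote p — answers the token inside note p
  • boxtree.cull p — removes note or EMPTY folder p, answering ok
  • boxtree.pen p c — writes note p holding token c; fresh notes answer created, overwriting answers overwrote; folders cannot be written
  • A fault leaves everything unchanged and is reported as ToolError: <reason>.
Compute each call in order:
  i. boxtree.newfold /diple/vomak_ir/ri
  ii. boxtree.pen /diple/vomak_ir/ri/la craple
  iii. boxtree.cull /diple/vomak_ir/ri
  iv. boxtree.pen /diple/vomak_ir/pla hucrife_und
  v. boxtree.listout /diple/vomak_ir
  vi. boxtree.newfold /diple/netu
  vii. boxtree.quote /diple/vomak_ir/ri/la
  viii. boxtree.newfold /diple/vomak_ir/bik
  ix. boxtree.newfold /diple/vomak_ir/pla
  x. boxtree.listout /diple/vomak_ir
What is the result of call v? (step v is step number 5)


-> boxtree.newfold(p=/diple/vomak_ir/ri)
<- ok
-> boxtree.pen(p=/diple/vomak_ir/ri/la, c=craple)
<- created
-> boxtree.cull(p=/diple/vomak_ir/ri)
<- ToolError: not empty
-> boxtree.pen(p=/diple/vomak_ir/pla, c=hucrife_und)
<- created
-> boxtree.listout(p=/diple/vomak_ir)
<- [pla, ri/]
-> boxtree.newfold(p=/diple/netu)
<- ok
-> boxtree.quote(p=/diple/vomak_ir/ri/la)
<- craple
-> boxtree.newfold(p=/diple/vomak_ir/bik)
<- ok
-> boxtree.newfold(p=/diple/vomak_ir/pla)
<- ToolError: exists
-> boxtree.listout(p=/diple/vomak_ir)
<- [bik/, pla, ri/]

Answer: [pla, ri/]


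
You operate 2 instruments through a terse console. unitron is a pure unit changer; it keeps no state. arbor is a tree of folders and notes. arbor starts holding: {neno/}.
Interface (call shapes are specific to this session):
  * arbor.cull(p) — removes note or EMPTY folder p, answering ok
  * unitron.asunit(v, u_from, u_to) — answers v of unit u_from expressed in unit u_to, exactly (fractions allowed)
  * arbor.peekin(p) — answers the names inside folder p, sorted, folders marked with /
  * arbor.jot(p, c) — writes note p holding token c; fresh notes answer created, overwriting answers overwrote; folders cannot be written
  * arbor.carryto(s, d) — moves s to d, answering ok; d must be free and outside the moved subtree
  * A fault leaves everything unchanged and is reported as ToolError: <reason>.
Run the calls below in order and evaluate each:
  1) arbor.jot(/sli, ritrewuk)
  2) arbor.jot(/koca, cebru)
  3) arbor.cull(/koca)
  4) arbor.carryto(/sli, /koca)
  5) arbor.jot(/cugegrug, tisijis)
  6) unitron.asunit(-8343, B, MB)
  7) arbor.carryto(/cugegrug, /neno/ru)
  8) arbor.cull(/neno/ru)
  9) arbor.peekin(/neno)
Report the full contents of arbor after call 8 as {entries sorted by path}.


Do: arbor.jot[/sli; ritrewuk]
See: created
Do: arbor.jot[/koca; cebru]
See: created
Do: arbor.cull[/koca]
See: ok
Do: arbor.carryto[/sli; /koca]
See: ok
Do: arbor.jot[/cugegrug; tisijis]
See: created
Do: unitron.asunit[-8343; B; MB]
See: -8343/1000000
Do: arbor.carryto[/cugegrug; /neno/ru]
See: ok
Do: arbor.cull[/neno/ru]
See: ok
Do: arbor.peekin[/neno]
See: []

Answer: {koca=ritrewuk, neno/}


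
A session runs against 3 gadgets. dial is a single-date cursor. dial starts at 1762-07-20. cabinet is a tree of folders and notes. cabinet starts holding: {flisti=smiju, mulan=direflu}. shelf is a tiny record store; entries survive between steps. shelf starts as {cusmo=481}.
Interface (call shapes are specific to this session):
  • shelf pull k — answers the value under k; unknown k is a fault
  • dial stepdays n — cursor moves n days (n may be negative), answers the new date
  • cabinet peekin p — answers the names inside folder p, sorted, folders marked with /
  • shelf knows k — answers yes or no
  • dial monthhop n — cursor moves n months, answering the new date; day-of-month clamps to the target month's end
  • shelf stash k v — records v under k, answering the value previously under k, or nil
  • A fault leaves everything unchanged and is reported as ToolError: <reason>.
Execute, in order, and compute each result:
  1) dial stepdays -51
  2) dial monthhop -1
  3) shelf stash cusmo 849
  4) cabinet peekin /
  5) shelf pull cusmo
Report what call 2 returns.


Answer: 1762-04-30

Derivation:
> dial stepdays -51
  1762-05-30
> dial monthhop -1
  1762-04-30
> shelf stash cusmo 849
  481
> cabinet peekin /
  [flisti, mulan]
> shelf pull cusmo
  849


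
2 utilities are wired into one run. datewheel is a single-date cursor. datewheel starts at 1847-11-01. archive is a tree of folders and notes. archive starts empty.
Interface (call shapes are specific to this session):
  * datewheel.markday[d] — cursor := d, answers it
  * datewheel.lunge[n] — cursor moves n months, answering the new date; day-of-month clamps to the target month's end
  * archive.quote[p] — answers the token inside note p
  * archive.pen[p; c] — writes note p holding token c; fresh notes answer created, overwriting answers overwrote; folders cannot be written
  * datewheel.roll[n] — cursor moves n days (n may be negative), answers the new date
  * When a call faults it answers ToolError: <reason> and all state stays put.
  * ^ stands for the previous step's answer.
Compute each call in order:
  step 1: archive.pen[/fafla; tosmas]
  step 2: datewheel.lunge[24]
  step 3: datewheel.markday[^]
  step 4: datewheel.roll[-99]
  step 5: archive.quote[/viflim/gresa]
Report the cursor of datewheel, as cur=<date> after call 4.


Answer: cur=1849-07-25

Derivation:
$ archive.pen p='/fafla' c='tosmas'
:: created
$ datewheel.lunge n='24'
:: 1849-11-01
$ datewheel.markday d='^'
:: 1849-11-01
$ datewheel.roll n='-99'
:: 1849-07-25
$ archive.quote p='/viflim/gresa'
:: ToolError: not found


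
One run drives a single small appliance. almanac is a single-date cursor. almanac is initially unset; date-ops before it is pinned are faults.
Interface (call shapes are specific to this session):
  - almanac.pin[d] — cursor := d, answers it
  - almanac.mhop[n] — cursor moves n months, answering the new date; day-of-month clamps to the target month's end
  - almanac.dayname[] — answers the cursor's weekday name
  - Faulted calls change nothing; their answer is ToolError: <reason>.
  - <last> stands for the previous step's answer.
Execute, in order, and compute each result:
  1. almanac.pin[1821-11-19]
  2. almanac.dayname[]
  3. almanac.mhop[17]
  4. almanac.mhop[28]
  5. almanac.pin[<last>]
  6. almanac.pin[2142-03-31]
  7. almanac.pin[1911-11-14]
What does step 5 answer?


~$ almanac.pin d='1821-11-19'
[out] 1821-11-19
~$ almanac.dayname
[out] Monday
~$ almanac.mhop n='17'
[out] 1823-04-19
~$ almanac.mhop n='28'
[out] 1825-08-19
~$ almanac.pin d='<last>'
[out] 1825-08-19
~$ almanac.pin d='2142-03-31'
[out] 2142-03-31
~$ almanac.pin d='1911-11-14'
[out] 1911-11-14

Answer: 1825-08-19


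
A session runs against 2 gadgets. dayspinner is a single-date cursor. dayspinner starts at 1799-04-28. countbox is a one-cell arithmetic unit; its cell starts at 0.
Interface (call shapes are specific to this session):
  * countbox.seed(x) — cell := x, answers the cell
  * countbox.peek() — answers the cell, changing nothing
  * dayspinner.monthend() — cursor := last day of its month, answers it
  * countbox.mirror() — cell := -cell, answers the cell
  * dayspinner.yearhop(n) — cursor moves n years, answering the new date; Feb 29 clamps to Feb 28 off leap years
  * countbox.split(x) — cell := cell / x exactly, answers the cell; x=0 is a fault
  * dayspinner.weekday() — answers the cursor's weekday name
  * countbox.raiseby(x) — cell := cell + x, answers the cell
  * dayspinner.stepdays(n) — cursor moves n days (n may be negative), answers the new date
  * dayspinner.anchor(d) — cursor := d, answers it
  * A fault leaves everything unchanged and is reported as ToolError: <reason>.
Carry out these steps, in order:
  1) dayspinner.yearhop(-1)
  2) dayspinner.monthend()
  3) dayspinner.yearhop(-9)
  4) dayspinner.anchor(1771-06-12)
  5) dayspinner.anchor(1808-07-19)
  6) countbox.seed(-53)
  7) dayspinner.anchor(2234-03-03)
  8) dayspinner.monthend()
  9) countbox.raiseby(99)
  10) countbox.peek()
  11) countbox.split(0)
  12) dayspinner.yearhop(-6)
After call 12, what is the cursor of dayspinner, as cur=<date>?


I try dayspinner.yearhop using n=-1, which returns 1798-04-28.
Now I run dayspinner.monthend(): 1798-04-30.
I invoke dayspinner.yearhop using n=-9, yielding 1789-04-30.
I call dayspinner.anchor using d=1771-06-12, which returns 1771-06-12.
Calling dayspinner.anchor using d=1808-07-19, and observe 1808-07-19.
I call countbox.seed using x=-53, giving -53.
Next I call dayspinner.anchor using d=2234-03-03: 2234-03-03.
I run dayspinner.monthend, → 2234-03-31.
I run countbox.raiseby using x=99, giving 46.
Invoking countbox.peek, and observe 46.
Calling countbox.split using x=0, giving ToolError: division by zero.
Then dayspinner.yearhop using n=-6, yielding 2228-03-31.

Answer: cur=2228-03-31


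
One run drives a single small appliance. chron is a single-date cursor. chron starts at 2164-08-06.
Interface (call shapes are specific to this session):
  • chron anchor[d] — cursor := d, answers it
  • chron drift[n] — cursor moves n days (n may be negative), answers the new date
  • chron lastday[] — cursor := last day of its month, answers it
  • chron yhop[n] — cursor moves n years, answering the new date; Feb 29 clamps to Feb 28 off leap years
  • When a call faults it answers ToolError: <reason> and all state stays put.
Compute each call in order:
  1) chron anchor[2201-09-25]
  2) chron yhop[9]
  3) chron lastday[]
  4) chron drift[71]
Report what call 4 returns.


Answer: 2210-12-10

Derivation:
Now I run chron anchor on d='2201-09-25': 2201-09-25.
Next I call chron yhop on n='9', and get 2210-09-25.
I run chron lastday(), and see 2210-09-30.
Calling chron drift on n='71', and observe 2210-12-10.


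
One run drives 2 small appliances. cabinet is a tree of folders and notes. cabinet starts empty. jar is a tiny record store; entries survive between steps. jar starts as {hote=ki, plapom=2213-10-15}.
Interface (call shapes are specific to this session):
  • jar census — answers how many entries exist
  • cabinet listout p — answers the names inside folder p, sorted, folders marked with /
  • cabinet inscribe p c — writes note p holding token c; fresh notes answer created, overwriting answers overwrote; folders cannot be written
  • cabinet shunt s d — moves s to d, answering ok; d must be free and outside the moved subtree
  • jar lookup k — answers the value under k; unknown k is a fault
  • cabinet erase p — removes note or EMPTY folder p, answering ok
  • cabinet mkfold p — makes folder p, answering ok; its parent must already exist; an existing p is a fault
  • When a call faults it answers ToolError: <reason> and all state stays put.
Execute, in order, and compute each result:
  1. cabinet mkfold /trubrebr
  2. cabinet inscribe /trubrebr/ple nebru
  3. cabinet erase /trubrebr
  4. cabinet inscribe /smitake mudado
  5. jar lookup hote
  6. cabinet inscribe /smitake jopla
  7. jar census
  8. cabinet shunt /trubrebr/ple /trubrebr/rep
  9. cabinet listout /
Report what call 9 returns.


# cabinet mkfold(p: /trubrebr) ~> ok
# cabinet inscribe(p: /trubrebr/ple, c: nebru) ~> created
# cabinet erase(p: /trubrebr) ~> ToolError: not empty
# cabinet inscribe(p: /smitake, c: mudado) ~> created
# jar lookup(k: hote) ~> ki
# cabinet inscribe(p: /smitake, c: jopla) ~> overwrote
# jar census() ~> 2
# cabinet shunt(s: /trubrebr/ple, d: /trubrebr/rep) ~> ok
# cabinet listout(p: /) ~> [smitake, trubrebr/]

Answer: [smitake, trubrebr/]


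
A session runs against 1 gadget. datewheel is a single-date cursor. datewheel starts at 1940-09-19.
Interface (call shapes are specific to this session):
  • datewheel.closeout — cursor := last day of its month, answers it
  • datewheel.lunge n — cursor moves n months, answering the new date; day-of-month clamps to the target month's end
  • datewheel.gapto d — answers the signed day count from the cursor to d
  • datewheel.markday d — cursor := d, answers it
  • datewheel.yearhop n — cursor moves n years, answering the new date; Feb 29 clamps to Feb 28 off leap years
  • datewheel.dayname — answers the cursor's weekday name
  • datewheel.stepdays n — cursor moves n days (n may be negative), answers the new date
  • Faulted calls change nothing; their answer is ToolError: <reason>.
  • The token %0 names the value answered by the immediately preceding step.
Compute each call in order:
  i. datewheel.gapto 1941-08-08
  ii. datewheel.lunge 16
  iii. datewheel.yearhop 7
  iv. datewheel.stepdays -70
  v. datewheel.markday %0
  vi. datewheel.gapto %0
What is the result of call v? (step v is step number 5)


Step: gapto[d: 1941-08-08]
Result: 323
Step: lunge[n: 16]
Result: 1942-01-19
Step: yearhop[n: 7]
Result: 1949-01-19
Step: stepdays[n: -70]
Result: 1948-11-10
Step: markday[d: %0]
Result: 1948-11-10
Step: gapto[d: %0]
Result: 0

Answer: 1948-11-10


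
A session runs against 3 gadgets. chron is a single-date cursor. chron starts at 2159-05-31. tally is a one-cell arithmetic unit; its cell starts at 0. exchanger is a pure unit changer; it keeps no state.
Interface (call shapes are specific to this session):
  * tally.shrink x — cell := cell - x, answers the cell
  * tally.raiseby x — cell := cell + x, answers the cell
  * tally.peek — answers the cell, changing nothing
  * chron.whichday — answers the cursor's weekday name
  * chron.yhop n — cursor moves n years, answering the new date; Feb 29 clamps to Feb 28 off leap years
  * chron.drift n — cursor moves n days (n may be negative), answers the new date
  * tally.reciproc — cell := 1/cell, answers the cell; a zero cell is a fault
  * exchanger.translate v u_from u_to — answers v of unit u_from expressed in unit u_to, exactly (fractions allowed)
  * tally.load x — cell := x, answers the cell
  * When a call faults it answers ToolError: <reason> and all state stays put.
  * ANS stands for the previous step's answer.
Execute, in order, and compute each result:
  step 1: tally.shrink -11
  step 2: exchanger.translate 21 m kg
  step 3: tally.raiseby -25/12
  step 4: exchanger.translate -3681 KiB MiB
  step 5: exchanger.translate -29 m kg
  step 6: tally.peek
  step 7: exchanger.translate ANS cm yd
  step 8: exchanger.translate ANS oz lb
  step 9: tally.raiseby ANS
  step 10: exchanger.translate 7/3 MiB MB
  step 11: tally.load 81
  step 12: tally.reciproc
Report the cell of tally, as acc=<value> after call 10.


[in] tally.shrink x='-11'
= 11
[in] exchanger.translate v='21' u_from='m' u_to='kg'
= ToolError: incompatible units
[in] tally.raiseby x='-25/12'
= 107/12
[in] exchanger.translate v='-3681' u_from='KiB' u_to='MiB'
= -3681/1024
[in] exchanger.translate v='-29' u_from='m' u_to='kg'
= ToolError: incompatible units
[in] tally.peek
= 107/12
[in] exchanger.translate v='ANS' u_from='cm' u_to='yd'
= 2675/27432
[in] exchanger.translate v='ANS' u_from='oz' u_to='lb'
= 2675/438912
[in] tally.raiseby x='ANS'
= 3916307/438912
[in] exchanger.translate v='7/3' u_from='MiB' u_to='MB'
= 114688/46875
[in] tally.load x='81'
= 81
[in] tally.reciproc
= 1/81

Answer: acc=3916307/438912


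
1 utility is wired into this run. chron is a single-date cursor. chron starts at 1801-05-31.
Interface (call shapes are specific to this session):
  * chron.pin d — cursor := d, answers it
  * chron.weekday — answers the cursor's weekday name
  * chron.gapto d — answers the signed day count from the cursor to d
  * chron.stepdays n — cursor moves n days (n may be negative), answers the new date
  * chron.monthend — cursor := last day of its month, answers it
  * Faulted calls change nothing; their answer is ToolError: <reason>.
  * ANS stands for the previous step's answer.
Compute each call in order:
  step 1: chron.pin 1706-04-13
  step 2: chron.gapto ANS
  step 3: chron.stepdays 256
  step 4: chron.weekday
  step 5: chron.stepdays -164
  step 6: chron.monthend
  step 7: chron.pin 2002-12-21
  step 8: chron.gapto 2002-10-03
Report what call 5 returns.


Next I call chron.pin with d→1706-04-13, yielding 1706-04-13.
I try chron.gapto with d→ANS, and get 0.
I run chron.stepdays with n→256, which returns 1706-12-25.
Then chron.weekday, and get Saturday.
I invoke chron.stepdays with n→-164, yielding 1706-07-14.
Next I call chron.monthend(), and observe 1706-07-31.
I invoke chron.pin with d→2002-12-21: 2002-12-21.
I call chron.gapto with d→2002-10-03: -79.

Answer: 1706-07-14


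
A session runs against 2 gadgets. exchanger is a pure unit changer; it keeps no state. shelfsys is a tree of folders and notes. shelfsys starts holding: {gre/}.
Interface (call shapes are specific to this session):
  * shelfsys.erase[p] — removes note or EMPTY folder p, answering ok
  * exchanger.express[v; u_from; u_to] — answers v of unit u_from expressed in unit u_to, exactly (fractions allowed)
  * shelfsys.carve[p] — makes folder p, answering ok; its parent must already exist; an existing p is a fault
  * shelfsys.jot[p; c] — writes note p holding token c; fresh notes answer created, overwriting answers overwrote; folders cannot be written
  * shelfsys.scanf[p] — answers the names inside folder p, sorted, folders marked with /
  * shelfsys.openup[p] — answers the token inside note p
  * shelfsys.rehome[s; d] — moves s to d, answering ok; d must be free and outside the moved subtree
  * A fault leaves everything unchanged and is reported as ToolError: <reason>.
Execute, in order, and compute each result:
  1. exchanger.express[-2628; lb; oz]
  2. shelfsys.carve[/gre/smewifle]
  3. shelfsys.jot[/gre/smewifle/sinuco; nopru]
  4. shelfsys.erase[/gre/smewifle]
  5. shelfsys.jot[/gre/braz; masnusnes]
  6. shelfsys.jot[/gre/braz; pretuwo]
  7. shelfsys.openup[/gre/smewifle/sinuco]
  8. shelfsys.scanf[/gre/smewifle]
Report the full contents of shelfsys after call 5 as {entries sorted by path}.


Answer: {gre/, gre/braz=masnusnes, gre/smewifle/, gre/smewifle/sinuco=nopru}

Derivation:
Now I run exchanger.express passing v=-2628, u_from=lb, u_to=oz, and observe -42048.
I use shelfsys.carve passing p=/gre/smewifle, and get ok.
Now I run shelfsys.jot passing p=/gre/smewifle/sinuco, c=nopru, and see created.
Next I call shelfsys.erase passing p=/gre/smewifle, and observe ToolError: not empty.
I call shelfsys.jot passing p=/gre/braz, c=masnusnes: created.
Then shelfsys.jot passing p=/gre/braz, c=pretuwo, which returns overwrote.
Calling shelfsys.openup passing p=/gre/smewifle/sinuco, giving nopru.
I try shelfsys.scanf passing p=/gre/smewifle, and see [sinuco].


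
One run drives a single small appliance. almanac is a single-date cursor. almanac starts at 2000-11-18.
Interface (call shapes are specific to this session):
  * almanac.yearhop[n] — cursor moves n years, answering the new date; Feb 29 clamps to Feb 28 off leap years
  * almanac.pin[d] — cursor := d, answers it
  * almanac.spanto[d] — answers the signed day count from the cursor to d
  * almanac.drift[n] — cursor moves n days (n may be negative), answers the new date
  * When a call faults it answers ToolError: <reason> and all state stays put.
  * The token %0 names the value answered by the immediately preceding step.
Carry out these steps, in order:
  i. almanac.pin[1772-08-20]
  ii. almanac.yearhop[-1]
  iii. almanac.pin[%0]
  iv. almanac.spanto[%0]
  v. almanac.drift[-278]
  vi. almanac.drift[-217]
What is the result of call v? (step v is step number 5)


Answer: 1770-11-15

Derivation:
% almanac.pin 1772-08-20
  1772-08-20
% almanac.yearhop -1
  1771-08-20
% almanac.pin %0
  1771-08-20
% almanac.spanto %0
  0
% almanac.drift -278
  1770-11-15
% almanac.drift -217
  1770-04-12


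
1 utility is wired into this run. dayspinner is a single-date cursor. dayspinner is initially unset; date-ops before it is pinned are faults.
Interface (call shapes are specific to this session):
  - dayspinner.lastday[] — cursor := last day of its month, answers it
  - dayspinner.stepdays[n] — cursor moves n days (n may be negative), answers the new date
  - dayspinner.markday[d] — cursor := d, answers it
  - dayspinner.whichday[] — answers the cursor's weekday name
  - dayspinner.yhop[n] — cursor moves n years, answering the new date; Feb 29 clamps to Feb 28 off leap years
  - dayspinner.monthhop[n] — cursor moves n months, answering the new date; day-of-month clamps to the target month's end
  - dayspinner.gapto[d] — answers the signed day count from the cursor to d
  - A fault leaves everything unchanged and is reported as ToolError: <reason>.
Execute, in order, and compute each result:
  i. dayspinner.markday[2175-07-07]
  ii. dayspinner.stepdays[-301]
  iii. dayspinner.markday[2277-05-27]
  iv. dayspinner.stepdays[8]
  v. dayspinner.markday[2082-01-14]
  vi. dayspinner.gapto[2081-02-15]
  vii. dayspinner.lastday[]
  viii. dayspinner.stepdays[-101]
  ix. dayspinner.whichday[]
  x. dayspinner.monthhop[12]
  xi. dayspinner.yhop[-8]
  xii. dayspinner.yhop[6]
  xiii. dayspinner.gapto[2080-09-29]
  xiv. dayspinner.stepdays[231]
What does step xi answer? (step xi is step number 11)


Answer: 2074-10-22

Derivation:
-> dayspinner.markday(d=2175-07-07)
<- 2175-07-07
-> dayspinner.stepdays(n=-301)
<- 2174-09-09
-> dayspinner.markday(d=2277-05-27)
<- 2277-05-27
-> dayspinner.stepdays(n=8)
<- 2277-06-04
-> dayspinner.markday(d=2082-01-14)
<- 2082-01-14
-> dayspinner.gapto(d=2081-02-15)
<- -333
-> dayspinner.lastday()
<- 2082-01-31
-> dayspinner.stepdays(n=-101)
<- 2081-10-22
-> dayspinner.whichday()
<- Wednesday
-> dayspinner.monthhop(n=12)
<- 2082-10-22
-> dayspinner.yhop(n=-8)
<- 2074-10-22
-> dayspinner.yhop(n=6)
<- 2080-10-22
-> dayspinner.gapto(d=2080-09-29)
<- -23
-> dayspinner.stepdays(n=231)
<- 2081-06-10


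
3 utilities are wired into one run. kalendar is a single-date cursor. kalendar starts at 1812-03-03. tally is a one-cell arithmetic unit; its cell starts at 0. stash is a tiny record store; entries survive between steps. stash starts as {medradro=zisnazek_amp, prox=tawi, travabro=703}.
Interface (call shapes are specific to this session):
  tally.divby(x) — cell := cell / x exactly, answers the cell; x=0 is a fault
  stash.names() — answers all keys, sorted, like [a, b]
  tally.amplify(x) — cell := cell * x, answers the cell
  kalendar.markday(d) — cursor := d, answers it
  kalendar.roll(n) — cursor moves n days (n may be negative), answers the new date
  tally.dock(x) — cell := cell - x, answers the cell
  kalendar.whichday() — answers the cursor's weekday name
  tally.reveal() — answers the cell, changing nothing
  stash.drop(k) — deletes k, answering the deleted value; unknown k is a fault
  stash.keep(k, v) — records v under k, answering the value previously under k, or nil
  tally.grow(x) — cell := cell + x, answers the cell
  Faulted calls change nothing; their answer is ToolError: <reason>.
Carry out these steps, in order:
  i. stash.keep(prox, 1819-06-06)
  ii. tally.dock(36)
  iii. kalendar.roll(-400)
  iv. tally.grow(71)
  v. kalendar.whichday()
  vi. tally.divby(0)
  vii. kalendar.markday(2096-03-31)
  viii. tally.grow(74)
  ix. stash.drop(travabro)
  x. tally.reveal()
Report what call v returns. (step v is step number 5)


Answer: Monday

Derivation:
! 1. stash.keep(k: prox, v: 1819-06-06) : tawi
! 2. tally.dock(x: 36) : -36
! 3. kalendar.roll(n: -400) : 1811-01-28
! 4. tally.grow(x: 71) : 35
! 5. kalendar.whichday() : Monday
! 6. tally.divby(x: 0) : ToolError: division by zero
! 7. kalendar.markday(d: 2096-03-31) : 2096-03-31
! 8. tally.grow(x: 74) : 109
! 9. stash.drop(k: travabro) : 703
! 10. tally.reveal() : 109


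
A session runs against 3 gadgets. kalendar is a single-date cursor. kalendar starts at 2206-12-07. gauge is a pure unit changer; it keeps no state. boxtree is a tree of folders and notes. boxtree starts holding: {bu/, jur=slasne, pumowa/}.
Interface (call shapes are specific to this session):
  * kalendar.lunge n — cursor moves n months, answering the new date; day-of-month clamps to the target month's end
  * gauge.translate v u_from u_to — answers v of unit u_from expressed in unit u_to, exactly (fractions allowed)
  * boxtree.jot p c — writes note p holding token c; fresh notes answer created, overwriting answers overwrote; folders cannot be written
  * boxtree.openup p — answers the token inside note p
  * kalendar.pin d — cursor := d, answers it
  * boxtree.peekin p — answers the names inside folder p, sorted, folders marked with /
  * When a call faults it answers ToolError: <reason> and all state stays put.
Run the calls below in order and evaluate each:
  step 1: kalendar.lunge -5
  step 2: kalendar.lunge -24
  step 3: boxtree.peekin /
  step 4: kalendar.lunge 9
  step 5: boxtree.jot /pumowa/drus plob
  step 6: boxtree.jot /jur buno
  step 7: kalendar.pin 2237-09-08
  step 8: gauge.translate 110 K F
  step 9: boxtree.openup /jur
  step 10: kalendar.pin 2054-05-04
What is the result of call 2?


Answer: 2204-07-07

Derivation:
Next I call kalendar.lunge using n: -5, and see 2206-07-07.
Now I run kalendar.lunge using n: -24, → 2204-07-07.
Then boxtree.peekin using p: /, — result: [bu/, jur, pumowa/].
Then kalendar.lunge using n: 9, giving 2205-04-07.
I use boxtree.jot using p: /pumowa/drus, c: plob, yielding created.
I invoke boxtree.jot using p: /jur, c: buno, giving overwrote.
I try kalendar.pin using d: 2237-09-08: 2237-09-08.
Invoking gauge.translate using v: 110, u_from: K, u_to: F, which returns -26167/100.
I try boxtree.openup using p: /jur, and see buno.
Invoking kalendar.pin using d: 2054-05-04, and get 2054-05-04.
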